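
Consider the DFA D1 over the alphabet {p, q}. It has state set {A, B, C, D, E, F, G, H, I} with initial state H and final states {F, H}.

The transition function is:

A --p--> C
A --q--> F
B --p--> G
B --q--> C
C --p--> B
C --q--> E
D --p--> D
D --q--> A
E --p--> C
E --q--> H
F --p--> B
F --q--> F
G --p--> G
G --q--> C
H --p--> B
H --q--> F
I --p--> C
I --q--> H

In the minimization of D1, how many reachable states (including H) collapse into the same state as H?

2

First remove the unreachable states {A,D,I}; 6 states remain.
Start with accepting vs non-accepting: {F,H} | {B,C,E,G}.
On input q, block {B,C,E,G} splits into {B,C,G} and {E}.
Refine {B,C,G} on symbol q: members go to different blocks, giving {B,G} and {C}.
No further refinement is possible. Final partition (4 blocks): {F,H} | {B,G} | {E} | {C}.
State H belongs to the block {F,H}, which has 2 states.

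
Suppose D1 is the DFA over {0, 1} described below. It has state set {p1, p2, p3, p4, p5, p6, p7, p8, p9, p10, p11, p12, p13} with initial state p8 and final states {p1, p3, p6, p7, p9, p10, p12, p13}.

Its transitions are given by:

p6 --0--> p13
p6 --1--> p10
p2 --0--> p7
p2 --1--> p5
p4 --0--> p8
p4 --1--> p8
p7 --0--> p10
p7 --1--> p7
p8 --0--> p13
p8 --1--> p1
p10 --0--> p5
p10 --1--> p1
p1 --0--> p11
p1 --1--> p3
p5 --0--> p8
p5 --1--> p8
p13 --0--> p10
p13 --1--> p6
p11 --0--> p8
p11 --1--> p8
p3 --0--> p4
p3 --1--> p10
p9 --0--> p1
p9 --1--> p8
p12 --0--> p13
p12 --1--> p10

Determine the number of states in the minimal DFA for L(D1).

States {p2,p7,p9,p12} cannot be reached from the start state, so discard them.
P0 = {p1,p3,p6,p10,p13} | {p4,p5,p8,p11}.
On input 0, block {p1,p3,p6,p10,p13} splits into {p1,p3,p10} and {p6,p13}.
Split {p4,p5,p8,p11} by δ(·,0) → {p4,p5,p11} and {p8}.
On input 0, block {p6,p13} splits into {p6} and {p13}.
The partition is now stable with 5 blocks: {p1,p3,p10} | {p4,p5,p11} | {p6} | {p8} | {p13}.

5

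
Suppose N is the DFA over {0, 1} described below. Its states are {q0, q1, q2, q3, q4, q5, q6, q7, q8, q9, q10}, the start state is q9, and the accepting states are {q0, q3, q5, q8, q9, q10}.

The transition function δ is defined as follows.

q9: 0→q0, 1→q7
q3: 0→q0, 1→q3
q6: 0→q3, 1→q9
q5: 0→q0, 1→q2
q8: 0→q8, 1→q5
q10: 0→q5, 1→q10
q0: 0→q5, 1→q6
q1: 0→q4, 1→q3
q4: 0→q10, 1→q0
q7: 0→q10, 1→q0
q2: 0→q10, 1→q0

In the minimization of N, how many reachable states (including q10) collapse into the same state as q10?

First remove the unreachable states {q1,q4,q8}; 8 states remain.
Initial partition by acceptance: {q0,q3,q5,q9,q10} | {q2,q6,q7}.
On input 1, block {q0,q3,q5,q9,q10} splits into {q0,q5,q9} and {q3,q10}.
Stable partition: {q0,q5,q9} | {q2,q6,q7} | {q3,q10} — 3 equivalence classes.
State q10 belongs to the block {q3,q10}, which has 2 states.

2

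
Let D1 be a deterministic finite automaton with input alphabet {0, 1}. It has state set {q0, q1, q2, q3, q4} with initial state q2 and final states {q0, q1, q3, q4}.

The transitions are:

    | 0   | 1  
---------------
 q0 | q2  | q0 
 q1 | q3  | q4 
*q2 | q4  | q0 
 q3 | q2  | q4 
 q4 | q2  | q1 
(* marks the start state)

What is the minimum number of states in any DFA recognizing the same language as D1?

5

P0 = {q0,q1,q3,q4} | {q2}.
Refine {q0,q1,q3,q4} on symbol 0: members go to different blocks, giving {q0,q3,q4} and {q1}.
Split {q0,q3,q4} by δ(·,1) → {q0,q3} and {q4}.
On input 1, block {q0,q3} splits into {q0} and {q3}.
Stable partition: {q0} | {q2} | {q1} | {q4} | {q3} — 5 equivalence classes.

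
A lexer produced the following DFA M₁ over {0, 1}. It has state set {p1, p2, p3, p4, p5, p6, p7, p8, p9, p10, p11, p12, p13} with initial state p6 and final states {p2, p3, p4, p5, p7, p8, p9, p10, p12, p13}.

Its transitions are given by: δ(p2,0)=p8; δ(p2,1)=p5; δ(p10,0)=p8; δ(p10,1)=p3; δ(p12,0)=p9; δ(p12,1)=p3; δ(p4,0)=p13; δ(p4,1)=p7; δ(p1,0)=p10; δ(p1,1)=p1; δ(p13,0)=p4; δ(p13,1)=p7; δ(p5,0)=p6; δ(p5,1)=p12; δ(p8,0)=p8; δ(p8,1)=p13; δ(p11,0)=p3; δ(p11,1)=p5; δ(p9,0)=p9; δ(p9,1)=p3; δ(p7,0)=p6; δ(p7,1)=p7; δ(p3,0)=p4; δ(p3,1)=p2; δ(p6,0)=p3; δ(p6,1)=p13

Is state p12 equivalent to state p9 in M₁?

Yes

States {p1,p10,p11} cannot be reached from the start state, so discard them.
Start with accepting vs non-accepting: {p2,p3,p4,p5,p7,p8,p9,p12,p13} | {p6}.
Split {p2,p3,p4,p5,p7,p8,p9,p12,p13} by δ(·,0) → {p2,p3,p4,p8,p9,p12,p13} and {p5,p7}.
Split {p2,p3,p4,p8,p9,p12,p13} by δ(·,1) → {p3,p8,p9,p12} and {p2,p4,p13}.
Split {p3,p8,p9,p12} by δ(·,0) → {p8,p9,p12} and {p3}.
Split {p8,p9,p12} by δ(·,1) → {p9,p12} and {p8}.
On input 1, block {p5,p7} splits into {p5} and {p7}.
Split {p2,p4,p13} by δ(·,0) → {p4,p13} and {p2}.
The partition is now stable with 8 blocks: {p9,p12} | {p6} | {p5} | {p4,p13} | {p3} | {p8} | {p7} | {p2}.
p12 and p9 lie in the same block of the stable partition, so they are equivalent — no string distinguishes them.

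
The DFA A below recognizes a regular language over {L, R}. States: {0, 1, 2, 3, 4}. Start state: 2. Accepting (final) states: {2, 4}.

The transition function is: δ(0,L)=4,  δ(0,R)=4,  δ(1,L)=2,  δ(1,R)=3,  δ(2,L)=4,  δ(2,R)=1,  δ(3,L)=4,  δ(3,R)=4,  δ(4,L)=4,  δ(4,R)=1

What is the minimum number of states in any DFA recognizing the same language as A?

3

States {0} cannot be reached from the start state, so discard them.
Initial partition by acceptance: {2,4} | {1,3}.
Refine {1,3} on symbol R: members go to different blocks, giving {1} and {3}.
The partition is now stable with 3 blocks: {2,4} | {1} | {3}.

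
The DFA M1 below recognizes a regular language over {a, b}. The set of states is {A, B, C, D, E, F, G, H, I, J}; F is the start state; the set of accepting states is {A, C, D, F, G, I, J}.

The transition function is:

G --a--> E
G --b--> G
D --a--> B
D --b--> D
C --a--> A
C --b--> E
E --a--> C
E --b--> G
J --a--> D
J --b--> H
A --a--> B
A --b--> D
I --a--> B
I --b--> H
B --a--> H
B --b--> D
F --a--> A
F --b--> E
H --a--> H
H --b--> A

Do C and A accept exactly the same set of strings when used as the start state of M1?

No

First remove the unreachable states {I,J}; 8 states remain.
P0 = {A,C,D,F,G} | {B,E,H}.
On input a, block {A,C,D,F,G} splits into {A,D,G} and {C,F}.
Refine {B,E,H} on symbol a: members go to different blocks, giving {B,H} and {E}.
Refine {A,D,G} on symbol a: members go to different blocks, giving {A,D} and {G}.
Stable partition: {A,D} | {B,H} | {C,F} | {E} | {G} — 5 equivalence classes.
C and A end up in different blocks, so they are distinguishable. For instance, the string 'a' is accepted from only C.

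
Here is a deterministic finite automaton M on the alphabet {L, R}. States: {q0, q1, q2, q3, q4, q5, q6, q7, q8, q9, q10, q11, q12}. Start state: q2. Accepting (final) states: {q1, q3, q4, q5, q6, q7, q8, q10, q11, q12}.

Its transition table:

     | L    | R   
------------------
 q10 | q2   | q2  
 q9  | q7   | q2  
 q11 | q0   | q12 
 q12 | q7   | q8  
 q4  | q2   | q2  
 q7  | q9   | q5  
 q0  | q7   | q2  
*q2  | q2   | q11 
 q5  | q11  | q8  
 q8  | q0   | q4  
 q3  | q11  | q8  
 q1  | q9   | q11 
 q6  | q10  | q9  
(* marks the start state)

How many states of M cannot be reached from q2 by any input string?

Starting at q2 and following transitions, the reachable set is {q0, q2, q4, q5, q7, q8, q9, q11, q12}. That leaves q1, q3, q6, q10 unreachable — 4 in total.

4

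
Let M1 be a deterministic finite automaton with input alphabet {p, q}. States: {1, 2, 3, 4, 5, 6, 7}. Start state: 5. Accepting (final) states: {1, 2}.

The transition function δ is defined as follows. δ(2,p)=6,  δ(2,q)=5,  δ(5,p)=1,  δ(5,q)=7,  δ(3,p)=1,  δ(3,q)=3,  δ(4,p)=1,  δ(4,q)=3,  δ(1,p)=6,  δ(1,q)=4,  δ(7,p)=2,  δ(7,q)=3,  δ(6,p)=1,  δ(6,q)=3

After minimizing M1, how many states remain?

2

Initial partition by acceptance: {1,2} | {3,4,5,6,7}.
The partition is now stable with 2 blocks: {1,2} | {3,4,5,6,7}.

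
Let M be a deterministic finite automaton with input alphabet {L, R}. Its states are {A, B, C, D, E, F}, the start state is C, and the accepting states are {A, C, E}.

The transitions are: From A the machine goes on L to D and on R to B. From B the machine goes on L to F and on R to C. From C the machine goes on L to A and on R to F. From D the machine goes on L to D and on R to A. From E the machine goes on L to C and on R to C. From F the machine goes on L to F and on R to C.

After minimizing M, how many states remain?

Reachable states from the start: {A,B,C,D,F}. Unreachable: {E} — drop them.
Start with accepting vs non-accepting: {A,C} | {B,D,F}.
Split {A,C} by δ(·,L) → {A} and {C}.
Refine {B,D,F} on symbol R: members go to different blocks, giving {B,F} and {D}.
Stable partition: {A} | {B,F} | {C} | {D} — 4 equivalence classes.

4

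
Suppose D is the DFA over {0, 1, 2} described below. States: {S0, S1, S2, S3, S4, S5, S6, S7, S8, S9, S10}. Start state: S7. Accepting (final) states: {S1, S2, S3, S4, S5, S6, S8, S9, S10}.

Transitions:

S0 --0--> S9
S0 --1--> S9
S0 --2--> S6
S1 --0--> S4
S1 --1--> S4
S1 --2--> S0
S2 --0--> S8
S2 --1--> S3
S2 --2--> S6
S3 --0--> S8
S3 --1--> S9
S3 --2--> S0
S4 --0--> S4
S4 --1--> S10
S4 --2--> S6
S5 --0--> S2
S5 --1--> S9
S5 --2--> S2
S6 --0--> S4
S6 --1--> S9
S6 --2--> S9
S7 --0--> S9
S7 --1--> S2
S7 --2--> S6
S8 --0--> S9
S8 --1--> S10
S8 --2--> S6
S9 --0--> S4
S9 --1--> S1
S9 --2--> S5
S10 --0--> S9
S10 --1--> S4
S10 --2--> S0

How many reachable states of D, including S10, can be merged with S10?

Every state is reachable, so we keep all 11.
P0 = {S1,S2,S3,S4,S5,S6,S8,S9,S10} | {S0,S7}.
Refine {S1,S2,S3,S4,S5,S6,S8,S9,S10} on symbol 2: members go to different blocks, giving {S2,S4,S5,S6,S8,S9} and {S1,S3,S10}.
Refine {S2,S4,S5,S6,S8,S9} on symbol 1: members go to different blocks, giving {S2,S4,S8,S9} and {S5,S6}.
No further refinement is possible. Final partition (4 blocks): {S2,S4,S8,S9} | {S0,S7} | {S1,S3,S10} | {S5,S6}.
The equivalence class containing S10 is {S1,S3,S10}, of size 3.

3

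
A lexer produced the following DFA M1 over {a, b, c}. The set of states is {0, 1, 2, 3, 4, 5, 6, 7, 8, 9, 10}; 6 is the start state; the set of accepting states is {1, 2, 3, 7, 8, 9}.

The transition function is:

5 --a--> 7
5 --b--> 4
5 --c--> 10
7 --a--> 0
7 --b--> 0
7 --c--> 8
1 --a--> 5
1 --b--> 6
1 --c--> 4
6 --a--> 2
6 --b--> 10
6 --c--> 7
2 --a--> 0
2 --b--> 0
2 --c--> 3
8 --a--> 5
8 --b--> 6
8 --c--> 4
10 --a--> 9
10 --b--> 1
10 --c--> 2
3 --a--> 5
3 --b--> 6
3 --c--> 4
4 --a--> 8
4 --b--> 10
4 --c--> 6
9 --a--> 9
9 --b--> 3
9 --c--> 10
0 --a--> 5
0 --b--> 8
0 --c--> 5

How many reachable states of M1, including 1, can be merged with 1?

Initial partition by acceptance: {1,2,3,7,8,9} | {0,4,5,6,10}.
Refine {1,2,3,7,8,9} on symbol a: members go to different blocks, giving {1,2,3,7,8} and {9}.
On input c, block {1,2,3,7,8} splits into {1,3,8} and {2,7}.
Refine {0,4,5,6,10} on symbol a: members go to different blocks, giving {5,6} and {0} and {4} and {10}.
Split {5,6} by δ(·,b) → {5} and {6}.
Stable partition: {1,3,8} | {5} | {9} | {2,7} | {0} | {4} | {10} | {6} — 8 equivalence classes.
The equivalence class containing 1 is {1,3,8}, of size 3.

3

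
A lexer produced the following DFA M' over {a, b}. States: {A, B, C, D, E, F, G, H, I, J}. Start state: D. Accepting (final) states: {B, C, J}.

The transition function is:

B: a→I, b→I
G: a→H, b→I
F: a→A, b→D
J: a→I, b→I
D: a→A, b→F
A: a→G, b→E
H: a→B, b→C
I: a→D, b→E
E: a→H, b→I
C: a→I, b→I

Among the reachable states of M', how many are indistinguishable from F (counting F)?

Reachable states from the start: {A,B,C,D,E,F,G,H,I}. Unreachable: {J} — drop them.
Start with accepting vs non-accepting: {B,C} | {A,D,E,F,G,H,I}.
Refine {A,D,E,F,G,H,I} on symbol a: members go to different blocks, giving {A,D,E,F,G,I} and {H}.
Split {A,D,E,F,G,I} by δ(·,a) → {A,D,F,I} and {E,G}.
On input a, block {A,D,F,I} splits into {D,F,I} and {A}.
On input a, block {D,F,I} splits into {D,F} and {I}.
Stable partition: {B,C} | {D,F} | {H} | {E,G} | {A} | {I} — 6 equivalence classes.
The equivalence class containing F is {D,F}, of size 2.

2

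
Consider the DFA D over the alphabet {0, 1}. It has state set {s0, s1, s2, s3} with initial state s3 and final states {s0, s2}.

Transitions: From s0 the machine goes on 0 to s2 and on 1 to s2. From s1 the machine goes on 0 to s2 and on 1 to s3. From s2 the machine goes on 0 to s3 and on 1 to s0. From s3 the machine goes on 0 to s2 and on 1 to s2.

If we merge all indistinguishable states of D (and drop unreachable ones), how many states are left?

3

First remove the unreachable states {s1}; 3 states remain.
Start with accepting vs non-accepting: {s0,s2} | {s3}.
Refine {s0,s2} on symbol 0: members go to different blocks, giving {s0} and {s2}.
No further refinement is possible. Final partition (3 blocks): {s0} | {s3} | {s2}.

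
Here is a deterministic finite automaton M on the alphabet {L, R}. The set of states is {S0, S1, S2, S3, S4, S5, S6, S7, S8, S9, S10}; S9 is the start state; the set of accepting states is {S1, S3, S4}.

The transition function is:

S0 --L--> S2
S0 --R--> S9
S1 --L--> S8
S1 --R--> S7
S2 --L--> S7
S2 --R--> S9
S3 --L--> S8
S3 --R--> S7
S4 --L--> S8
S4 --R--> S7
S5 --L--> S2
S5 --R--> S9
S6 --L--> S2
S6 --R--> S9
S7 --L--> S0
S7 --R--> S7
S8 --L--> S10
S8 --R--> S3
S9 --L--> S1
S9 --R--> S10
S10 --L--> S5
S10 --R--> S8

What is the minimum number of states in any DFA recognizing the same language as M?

States {S4,S6} cannot be reached from the start state, so discard them.
Start with accepting vs non-accepting: {S1,S3} | {S0,S2,S5,S7,S8,S9,S10}.
Refine {S0,S2,S5,S7,S8,S9,S10} on symbol L: members go to different blocks, giving {S0,S2,S5,S7,S8,S10} and {S9}.
On input R, block {S0,S2,S5,S7,S8,S10} splits into {S0,S2,S5} and {S7,S10} and {S8}.
On input L, block {S0,S2,S5} splits into {S0,S5} and {S2}.
Refine {S7,S10} on symbol R: members go to different blocks, giving {S7} and {S10}.
Stable partition: {S1,S3} | {S0,S5} | {S9} | {S7} | {S8} | {S2} | {S10} — 7 equivalence classes.

7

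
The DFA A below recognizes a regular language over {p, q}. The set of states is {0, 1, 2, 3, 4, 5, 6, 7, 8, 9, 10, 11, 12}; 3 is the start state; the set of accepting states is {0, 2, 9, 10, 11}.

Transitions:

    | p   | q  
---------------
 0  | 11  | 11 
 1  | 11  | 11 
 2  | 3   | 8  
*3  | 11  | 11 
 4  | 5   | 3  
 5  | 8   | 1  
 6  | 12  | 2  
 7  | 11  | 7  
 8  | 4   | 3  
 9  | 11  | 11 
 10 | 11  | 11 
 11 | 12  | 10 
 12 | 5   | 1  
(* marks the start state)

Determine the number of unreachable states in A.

BFS from 3 reaches {1, 3, 4, 5, 8, 10, 11, 12}; the 5 state(s) 0, 2, 6, 7, 9 are never visited.

5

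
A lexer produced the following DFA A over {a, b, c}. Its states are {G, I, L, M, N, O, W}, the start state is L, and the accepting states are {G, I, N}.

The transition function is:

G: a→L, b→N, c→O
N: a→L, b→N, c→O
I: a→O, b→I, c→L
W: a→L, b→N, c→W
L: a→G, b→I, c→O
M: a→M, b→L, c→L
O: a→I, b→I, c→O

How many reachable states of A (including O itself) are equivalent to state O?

First remove the unreachable states {M,W}; 5 states remain.
Start with accepting vs non-accepting: {G,I,N} | {L,O}.
No further refinement is possible. Final partition (2 blocks): {G,I,N} | {L,O}.
State O belongs to the block {L,O}, which has 2 states.

2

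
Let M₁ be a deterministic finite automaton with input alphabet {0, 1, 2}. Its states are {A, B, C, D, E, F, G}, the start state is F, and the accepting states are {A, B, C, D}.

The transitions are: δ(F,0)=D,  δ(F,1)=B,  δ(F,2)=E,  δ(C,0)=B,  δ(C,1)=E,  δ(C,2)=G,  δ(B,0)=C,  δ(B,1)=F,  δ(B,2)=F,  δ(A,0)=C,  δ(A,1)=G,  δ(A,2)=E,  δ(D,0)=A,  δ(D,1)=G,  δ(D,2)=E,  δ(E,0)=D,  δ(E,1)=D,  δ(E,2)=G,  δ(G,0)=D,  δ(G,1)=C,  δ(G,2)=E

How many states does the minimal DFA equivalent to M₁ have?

Every state is reachable, so we keep all 7.
Start with accepting vs non-accepting: {A,B,C,D} | {E,F,G}.
The partition is now stable with 2 blocks: {A,B,C,D} | {E,F,G}.

2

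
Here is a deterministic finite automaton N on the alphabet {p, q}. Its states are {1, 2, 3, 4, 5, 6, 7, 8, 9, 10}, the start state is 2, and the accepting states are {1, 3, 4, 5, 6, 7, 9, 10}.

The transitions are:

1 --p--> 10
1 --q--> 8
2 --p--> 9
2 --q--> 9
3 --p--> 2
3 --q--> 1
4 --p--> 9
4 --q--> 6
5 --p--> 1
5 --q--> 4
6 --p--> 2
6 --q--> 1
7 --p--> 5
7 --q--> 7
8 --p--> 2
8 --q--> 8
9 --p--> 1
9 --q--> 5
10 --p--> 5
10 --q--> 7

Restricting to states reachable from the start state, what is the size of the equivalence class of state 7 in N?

2

States {3} cannot be reached from the start state, so discard them.
Initial partition by acceptance: {1,4,5,6,7,9,10} | {2,8}.
On input p, block {1,4,5,6,7,9,10} splits into {1,4,5,7,9,10} and {6}.
On input q, block {1,4,5,7,9,10} splits into {5,7,9,10} and {1} and {4}.
On input p, block {5,7,9,10} splits into {5,9} and {7,10}.
Split {5,9} by δ(·,q) → {5} and {9}.
Split {2,8} by δ(·,p) → {2} and {8}.
No further refinement is possible. Final partition (8 blocks): {5} | {2} | {6} | {1} | {4} | {7,10} | {9} | {8}.
The equivalence class containing 7 is {7,10}, of size 2.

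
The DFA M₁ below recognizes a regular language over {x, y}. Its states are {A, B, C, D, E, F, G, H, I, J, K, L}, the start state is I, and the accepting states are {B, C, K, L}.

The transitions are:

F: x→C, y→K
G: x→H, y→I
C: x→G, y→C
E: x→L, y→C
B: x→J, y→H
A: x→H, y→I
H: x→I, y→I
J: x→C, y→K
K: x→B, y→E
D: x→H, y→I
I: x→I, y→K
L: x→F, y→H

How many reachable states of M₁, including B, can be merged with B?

States {A,D} cannot be reached from the start state, so discard them.
P0 = {B,C,K,L} | {E,F,G,H,I,J}.
Refine {B,C,K,L} on symbol x: members go to different blocks, giving {B,C,L} and {K}.
On input y, block {B,C,L} splits into {B,L} and {C}.
Split {E,F,G,H,I,J} by δ(·,x) → {G,H,I} and {F,J} and {E}.
Split {G,H,I} by δ(·,y) → {G,H} and {I}.
Split {G,H} by δ(·,x) → {G} and {H}.
The partition is now stable with 8 blocks: {B,L} | {G} | {K} | {C} | {F,J} | {E} | {I} | {H}.
The equivalence class containing B is {B,L}, of size 2.

2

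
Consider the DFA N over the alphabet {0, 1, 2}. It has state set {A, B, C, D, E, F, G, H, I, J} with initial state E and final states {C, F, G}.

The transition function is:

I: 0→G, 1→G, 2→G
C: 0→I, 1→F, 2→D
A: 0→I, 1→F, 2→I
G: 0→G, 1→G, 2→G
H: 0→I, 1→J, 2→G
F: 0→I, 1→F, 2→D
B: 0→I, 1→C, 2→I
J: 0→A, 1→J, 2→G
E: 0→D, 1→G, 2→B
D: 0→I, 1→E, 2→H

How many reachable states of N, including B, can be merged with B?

Initial partition by acceptance: {C,F,G} | {A,B,D,E,H,I,J}.
Refine {C,F,G} on symbol 0: members go to different blocks, giving {C,F} and {G}.
On input 0, block {A,B,D,E,H,I,J} splits into {A,B,D,E,H,J} and {I}.
Refine {A,B,D,E,H,J} on symbol 0: members go to different blocks, giving {A,B,D,H} and {E,J}.
Refine {A,B,D,H} on symbol 1: members go to different blocks, giving {A,B} and {D,H}.
On input 0, block {E,J} splits into {E} and {J}.
Split {D,H} by δ(·,1) → {D} and {H}.
No further refinement is possible. Final partition (8 blocks): {C,F} | {A,B} | {G} | {I} | {E} | {D} | {J} | {H}.
State B belongs to the block {A,B}, which has 2 states.

2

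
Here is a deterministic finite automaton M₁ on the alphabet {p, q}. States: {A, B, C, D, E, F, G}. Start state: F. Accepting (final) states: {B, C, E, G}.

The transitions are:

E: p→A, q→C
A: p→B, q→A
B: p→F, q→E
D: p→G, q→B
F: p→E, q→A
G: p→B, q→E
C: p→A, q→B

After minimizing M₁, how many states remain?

States {D,G} cannot be reached from the start state, so discard them.
Start with accepting vs non-accepting: {B,C,E} | {A,F}.
Stable partition: {B,C,E} | {A,F} — 2 equivalence classes.

2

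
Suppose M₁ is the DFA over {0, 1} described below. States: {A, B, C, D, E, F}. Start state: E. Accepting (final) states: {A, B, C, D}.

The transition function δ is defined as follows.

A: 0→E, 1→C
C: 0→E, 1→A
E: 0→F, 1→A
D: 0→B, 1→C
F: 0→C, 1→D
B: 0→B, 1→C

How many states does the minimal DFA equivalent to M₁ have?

P0 = {A,B,C,D} | {E,F}.
Split {A,B,C,D} by δ(·,0) → {A,C} and {B,D}.
On input 0, block {E,F} splits into {E} and {F}.
Stable partition: {A,C} | {E} | {B,D} | {F} — 4 equivalence classes.

4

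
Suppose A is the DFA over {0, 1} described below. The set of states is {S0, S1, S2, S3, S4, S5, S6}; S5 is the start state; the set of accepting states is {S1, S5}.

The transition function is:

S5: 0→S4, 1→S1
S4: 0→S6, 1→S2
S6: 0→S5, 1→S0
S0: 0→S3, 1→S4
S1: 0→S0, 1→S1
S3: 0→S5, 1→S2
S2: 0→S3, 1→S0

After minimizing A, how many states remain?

Every state is reachable, so we keep all 7.
P0 = {S1,S5} | {S0,S2,S3,S4,S6}.
On input 0, block {S0,S2,S3,S4,S6} splits into {S0,S2,S4} and {S3,S6}.
No further refinement is possible. Final partition (3 blocks): {S1,S5} | {S0,S2,S4} | {S3,S6}.

3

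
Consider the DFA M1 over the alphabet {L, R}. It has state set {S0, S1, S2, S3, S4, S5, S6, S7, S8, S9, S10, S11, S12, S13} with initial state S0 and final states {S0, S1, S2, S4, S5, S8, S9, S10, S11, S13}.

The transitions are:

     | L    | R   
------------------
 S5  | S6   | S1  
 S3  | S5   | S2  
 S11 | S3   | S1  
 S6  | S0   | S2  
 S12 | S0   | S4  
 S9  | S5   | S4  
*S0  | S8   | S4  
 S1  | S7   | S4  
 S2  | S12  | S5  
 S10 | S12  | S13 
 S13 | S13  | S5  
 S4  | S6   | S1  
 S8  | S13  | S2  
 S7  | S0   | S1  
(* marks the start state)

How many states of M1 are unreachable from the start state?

No path from S0 leads to S3, S9, S10, S11; the other 10 states are all reachable.

4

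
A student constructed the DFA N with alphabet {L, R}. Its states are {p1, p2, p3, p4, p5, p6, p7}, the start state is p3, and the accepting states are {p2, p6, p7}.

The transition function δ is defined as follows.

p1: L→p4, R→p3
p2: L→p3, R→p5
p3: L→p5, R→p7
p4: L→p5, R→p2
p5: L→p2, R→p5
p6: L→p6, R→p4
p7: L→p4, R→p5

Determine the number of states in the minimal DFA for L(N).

First remove the unreachable states {p1,p6}; 5 states remain.
P0 = {p2,p7} | {p3,p4,p5}.
On input L, block {p3,p4,p5} splits into {p3,p4} and {p5}.
Stable partition: {p2,p7} | {p3,p4} | {p5} — 3 equivalence classes.

3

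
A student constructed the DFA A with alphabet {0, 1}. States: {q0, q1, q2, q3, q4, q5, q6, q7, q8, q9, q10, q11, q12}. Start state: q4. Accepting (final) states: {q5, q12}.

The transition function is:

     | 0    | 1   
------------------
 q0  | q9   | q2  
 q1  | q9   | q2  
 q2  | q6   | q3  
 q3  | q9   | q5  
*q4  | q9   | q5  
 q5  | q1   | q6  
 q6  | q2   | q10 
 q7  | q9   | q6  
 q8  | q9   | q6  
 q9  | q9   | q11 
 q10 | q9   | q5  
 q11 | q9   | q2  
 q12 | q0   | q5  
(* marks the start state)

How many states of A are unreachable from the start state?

No path from q4 leads to q0, q7, q8, q12; the other 9 states are all reachable.

4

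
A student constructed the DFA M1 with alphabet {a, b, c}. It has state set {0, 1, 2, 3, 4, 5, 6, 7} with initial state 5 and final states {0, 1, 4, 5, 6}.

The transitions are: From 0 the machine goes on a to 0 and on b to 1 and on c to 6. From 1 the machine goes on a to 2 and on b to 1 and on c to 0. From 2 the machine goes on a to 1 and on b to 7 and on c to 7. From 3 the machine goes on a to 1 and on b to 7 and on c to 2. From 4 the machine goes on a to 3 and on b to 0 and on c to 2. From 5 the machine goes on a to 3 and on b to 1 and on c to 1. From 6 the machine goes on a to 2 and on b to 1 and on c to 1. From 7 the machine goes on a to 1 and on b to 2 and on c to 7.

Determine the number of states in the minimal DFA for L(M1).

First remove the unreachable states {4}; 7 states remain.
P0 = {0,1,5,6} | {2,3,7}.
On input a, block {0,1,5,6} splits into {1,5,6} and {0}.
On input c, block {1,5,6} splits into {5,6} and {1}.
The partition is now stable with 4 blocks: {5,6} | {2,3,7} | {0} | {1}.

4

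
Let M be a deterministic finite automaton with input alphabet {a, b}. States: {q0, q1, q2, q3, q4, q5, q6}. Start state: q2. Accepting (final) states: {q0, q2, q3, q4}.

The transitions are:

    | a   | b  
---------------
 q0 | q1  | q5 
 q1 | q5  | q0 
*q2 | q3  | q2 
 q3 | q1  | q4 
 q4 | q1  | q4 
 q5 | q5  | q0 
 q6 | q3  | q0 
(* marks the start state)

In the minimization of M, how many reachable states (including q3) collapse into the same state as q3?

Reachable states from the start: {q0,q1,q2,q3,q4,q5}. Unreachable: {q6} — drop them.
Initial partition by acceptance: {q0,q2,q3,q4} | {q1,q5}.
Refine {q0,q2,q3,q4} on symbol a: members go to different blocks, giving {q0,q3,q4} and {q2}.
On input b, block {q0,q3,q4} splits into {q3,q4} and {q0}.
Stable partition: {q3,q4} | {q1,q5} | {q2} | {q0} — 4 equivalence classes.
The equivalence class containing q3 is {q3,q4}, of size 2.

2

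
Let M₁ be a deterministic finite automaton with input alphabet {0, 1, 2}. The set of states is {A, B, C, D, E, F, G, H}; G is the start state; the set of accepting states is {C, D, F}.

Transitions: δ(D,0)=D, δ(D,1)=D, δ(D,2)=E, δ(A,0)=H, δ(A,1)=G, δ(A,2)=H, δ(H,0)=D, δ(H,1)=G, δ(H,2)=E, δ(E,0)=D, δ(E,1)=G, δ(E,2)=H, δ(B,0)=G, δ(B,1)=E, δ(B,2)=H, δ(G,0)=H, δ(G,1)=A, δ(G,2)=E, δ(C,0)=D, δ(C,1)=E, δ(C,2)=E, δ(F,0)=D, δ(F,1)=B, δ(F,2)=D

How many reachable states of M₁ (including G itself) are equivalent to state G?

First remove the unreachable states {B,C,F}; 5 states remain.
Start with accepting vs non-accepting: {D} | {A,E,G,H}.
Split {A,E,G,H} by δ(·,0) → {A,G} and {E,H}.
Stable partition: {D} | {A,G} | {E,H} — 3 equivalence classes.
The equivalence class containing G is {A,G}, of size 2.

2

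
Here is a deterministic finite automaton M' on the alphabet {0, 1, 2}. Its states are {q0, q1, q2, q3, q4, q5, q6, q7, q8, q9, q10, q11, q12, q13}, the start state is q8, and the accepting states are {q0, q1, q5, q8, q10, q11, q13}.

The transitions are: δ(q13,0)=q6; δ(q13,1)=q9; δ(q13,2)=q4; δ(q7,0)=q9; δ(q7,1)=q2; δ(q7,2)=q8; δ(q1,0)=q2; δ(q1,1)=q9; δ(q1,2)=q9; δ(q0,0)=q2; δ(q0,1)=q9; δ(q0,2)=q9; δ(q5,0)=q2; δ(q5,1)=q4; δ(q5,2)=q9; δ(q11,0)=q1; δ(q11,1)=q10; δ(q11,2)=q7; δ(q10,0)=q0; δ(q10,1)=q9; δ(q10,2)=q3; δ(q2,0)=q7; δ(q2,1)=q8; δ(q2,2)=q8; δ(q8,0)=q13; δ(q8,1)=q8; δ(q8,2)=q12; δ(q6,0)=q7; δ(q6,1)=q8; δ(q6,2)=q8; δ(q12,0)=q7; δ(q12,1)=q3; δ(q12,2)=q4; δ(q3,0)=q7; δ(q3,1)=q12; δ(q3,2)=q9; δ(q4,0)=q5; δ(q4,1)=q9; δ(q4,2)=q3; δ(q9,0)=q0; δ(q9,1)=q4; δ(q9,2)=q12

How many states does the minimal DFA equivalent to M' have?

6

Reachable states from the start: {q0,q2,q3,q4,q5,q6,q7,q8,q9,q12,q13}. Unreachable: {q1,q10,q11} — drop them.
P0 = {q0,q5,q8,q13} | {q2,q3,q4,q6,q7,q9,q12}.
Split {q0,q5,q8,q13} by δ(·,0) → {q0,q5,q13} and {q8}.
Refine {q2,q3,q4,q6,q7,q9,q12} on symbol 0: members go to different blocks, giving {q2,q3,q6,q7,q12} and {q4,q9}.
Refine {q2,q3,q6,q7,q12} on symbol 0: members go to different blocks, giving {q2,q3,q6,q12} and {q7}.
On input 1, block {q2,q3,q6,q12} splits into {q2,q6} and {q3,q12}.
The partition is now stable with 6 blocks: {q0,q5,q13} | {q2,q6} | {q8} | {q4,q9} | {q7} | {q3,q12}.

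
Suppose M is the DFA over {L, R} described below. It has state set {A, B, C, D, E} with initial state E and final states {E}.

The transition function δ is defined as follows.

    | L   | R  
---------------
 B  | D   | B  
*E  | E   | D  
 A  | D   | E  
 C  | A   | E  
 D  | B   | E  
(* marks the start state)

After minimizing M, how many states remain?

Reachable states from the start: {B,D,E}. Unreachable: {A,C} — drop them.
Start with accepting vs non-accepting: {E} | {B,D}.
Split {B,D} by δ(·,R) → {B} and {D}.
The partition is now stable with 3 blocks: {E} | {B} | {D}.

3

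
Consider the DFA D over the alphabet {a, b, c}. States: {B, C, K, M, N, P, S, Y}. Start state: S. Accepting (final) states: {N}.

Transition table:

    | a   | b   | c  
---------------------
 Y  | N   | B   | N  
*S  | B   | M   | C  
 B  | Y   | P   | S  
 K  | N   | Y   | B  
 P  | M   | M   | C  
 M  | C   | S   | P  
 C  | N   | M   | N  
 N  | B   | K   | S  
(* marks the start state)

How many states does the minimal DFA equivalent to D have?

5

Every state is reachable, so we keep all 8.
Start with accepting vs non-accepting: {N} | {B,C,K,M,P,S,Y}.
Refine {B,C,K,M,P,S,Y} on symbol a: members go to different blocks, giving {B,M,P,S} and {C,K,Y}.
On input a, block {B,M,P,S} splits into {P,S} and {B,M}.
On input b, block {C,K,Y} splits into {C,Y} and {K}.
Stable partition: {N} | {P,S} | {C,Y} | {B,M} | {K} — 5 equivalence classes.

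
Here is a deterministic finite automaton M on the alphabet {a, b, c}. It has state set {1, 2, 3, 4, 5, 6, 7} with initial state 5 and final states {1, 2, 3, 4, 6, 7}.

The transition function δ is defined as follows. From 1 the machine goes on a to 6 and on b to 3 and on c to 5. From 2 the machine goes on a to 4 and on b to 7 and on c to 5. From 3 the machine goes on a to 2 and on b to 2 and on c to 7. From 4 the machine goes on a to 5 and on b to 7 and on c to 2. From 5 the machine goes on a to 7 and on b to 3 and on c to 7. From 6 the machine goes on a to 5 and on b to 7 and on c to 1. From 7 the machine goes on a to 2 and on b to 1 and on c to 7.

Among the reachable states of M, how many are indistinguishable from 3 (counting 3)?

2

Every state is reachable, so we keep all 7.
Initial partition by acceptance: {1,2,3,4,6,7} | {5}.
Refine {1,2,3,4,6,7} on symbol a: members go to different blocks, giving {1,2,3,7} and {4,6}.
Split {1,2,3,7} by δ(·,a) → {1,2} and {3,7}.
Stable partition: {1,2} | {5} | {4,6} | {3,7} — 4 equivalence classes.
State 3 belongs to the block {3,7}, which has 2 states.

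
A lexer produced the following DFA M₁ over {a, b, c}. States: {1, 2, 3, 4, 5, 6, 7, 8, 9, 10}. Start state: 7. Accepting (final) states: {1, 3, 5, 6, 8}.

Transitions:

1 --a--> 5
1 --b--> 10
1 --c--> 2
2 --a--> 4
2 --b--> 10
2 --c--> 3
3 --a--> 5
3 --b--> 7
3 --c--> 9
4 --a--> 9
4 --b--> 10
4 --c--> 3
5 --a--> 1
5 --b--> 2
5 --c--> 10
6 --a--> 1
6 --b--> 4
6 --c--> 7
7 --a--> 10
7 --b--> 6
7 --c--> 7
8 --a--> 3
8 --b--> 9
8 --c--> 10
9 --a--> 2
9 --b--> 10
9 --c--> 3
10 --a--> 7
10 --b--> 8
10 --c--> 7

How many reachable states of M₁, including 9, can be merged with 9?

All states are reachable from the start state.
Initial partition by acceptance: {1,3,5,6,8} | {2,4,7,9,10}.
On input b, block {2,4,7,9,10} splits into {2,4,9} and {7,10}.
Refine {1,3,5,6,8} on symbol b: members go to different blocks, giving {5,6,8} and {1,3}.
No further refinement is possible. Final partition (4 blocks): {5,6,8} | {2,4,9} | {7,10} | {1,3}.
The equivalence class containing 9 is {2,4,9}, of size 3.

3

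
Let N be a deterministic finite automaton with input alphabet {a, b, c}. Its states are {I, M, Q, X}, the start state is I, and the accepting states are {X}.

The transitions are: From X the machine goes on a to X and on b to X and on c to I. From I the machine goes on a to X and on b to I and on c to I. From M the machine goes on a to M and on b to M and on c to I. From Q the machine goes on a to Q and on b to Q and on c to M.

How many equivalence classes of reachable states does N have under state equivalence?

2

Reachable states from the start: {I,X}. Unreachable: {M,Q} — drop them.
P0 = {X} | {I}.
Stable partition: {X} | {I} — 2 equivalence classes.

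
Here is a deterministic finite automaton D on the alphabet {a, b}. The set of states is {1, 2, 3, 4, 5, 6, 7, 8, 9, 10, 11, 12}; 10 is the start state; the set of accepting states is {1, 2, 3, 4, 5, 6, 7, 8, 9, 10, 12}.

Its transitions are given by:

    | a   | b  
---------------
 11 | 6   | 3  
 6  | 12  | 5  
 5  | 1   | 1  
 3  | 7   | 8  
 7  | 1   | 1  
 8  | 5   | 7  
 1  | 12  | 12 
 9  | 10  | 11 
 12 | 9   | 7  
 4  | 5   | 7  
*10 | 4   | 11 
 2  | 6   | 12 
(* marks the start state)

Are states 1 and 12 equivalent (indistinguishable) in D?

States {2} cannot be reached from the start state, so discard them.
Start with accepting vs non-accepting: {1,3,4,5,6,7,8,9,10,12} | {11}.
Refine {1,3,4,5,6,7,8,9,10,12} on symbol b: members go to different blocks, giving {1,3,4,5,6,7,8,12} and {9,10}.
On input a, block {1,3,4,5,6,7,8,12} splits into {1,3,4,5,6,7,8} and {12}.
Split {1,3,4,5,6,7,8} by δ(·,a) → {3,4,5,7,8} and {1,6}.
On input a, block {3,4,5,7,8} splits into {3,4,8} and {5,7}.
Split {3,4,8} by δ(·,b) → {4,8} and {3}.
On input a, block {9,10} splits into {9} and {10}.
Refine {1,6} on symbol b: members go to different blocks, giving {1} and {6}.
No further refinement is possible. Final partition (9 blocks): {4,8} | {11} | {9} | {12} | {1} | {5,7} | {3} | {10} | {6}.
1 and 12 end up in different blocks, so they are distinguishable. For instance, the string 'ab' is accepted from only 1.

No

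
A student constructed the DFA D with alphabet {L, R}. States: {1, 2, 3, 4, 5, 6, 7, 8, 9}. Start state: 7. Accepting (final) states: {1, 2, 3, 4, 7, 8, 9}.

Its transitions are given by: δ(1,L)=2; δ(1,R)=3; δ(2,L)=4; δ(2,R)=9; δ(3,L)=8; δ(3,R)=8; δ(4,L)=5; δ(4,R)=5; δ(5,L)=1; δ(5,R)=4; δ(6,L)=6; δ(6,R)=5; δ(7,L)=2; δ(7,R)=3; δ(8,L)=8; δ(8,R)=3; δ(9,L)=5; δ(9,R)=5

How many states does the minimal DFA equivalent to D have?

First remove the unreachable states {6}; 8 states remain.
Start with accepting vs non-accepting: {1,2,3,4,7,8,9} | {5}.
Split {1,2,3,4,7,8,9} by δ(·,L) → {1,2,3,7,8} and {4,9}.
Split {1,2,3,7,8} by δ(·,L) → {1,3,7,8} and {2}.
Refine {1,3,7,8} on symbol L: members go to different blocks, giving {1,7} and {3,8}.
The partition is now stable with 5 blocks: {1,7} | {5} | {4,9} | {2} | {3,8}.

5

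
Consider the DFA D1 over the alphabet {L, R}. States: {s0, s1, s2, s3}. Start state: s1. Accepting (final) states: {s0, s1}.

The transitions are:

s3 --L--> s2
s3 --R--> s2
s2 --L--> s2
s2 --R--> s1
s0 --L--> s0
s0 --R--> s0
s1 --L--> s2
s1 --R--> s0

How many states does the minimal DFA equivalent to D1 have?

First remove the unreachable states {s3}; 3 states remain.
P0 = {s0,s1} | {s2}.
Refine {s0,s1} on symbol L: members go to different blocks, giving {s0} and {s1}.
The partition is now stable with 3 blocks: {s0} | {s2} | {s1}.

3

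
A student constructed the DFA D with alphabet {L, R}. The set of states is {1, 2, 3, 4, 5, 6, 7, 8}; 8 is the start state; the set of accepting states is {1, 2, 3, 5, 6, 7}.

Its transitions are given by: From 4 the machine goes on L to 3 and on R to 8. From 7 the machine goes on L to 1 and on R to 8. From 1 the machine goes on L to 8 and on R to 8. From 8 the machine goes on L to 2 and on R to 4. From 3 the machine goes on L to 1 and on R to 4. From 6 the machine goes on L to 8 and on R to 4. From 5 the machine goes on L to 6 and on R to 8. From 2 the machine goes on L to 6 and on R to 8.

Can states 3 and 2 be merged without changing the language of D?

Yes

Reachable states from the start: {1,2,3,4,6,8}. Unreachable: {5,7} — drop them.
P0 = {1,2,3,6} | {4,8}.
Split {1,2,3,6} by δ(·,L) → {1,6} and {2,3}.
Stable partition: {1,6} | {4,8} | {2,3} — 3 equivalence classes.
3 and 2 lie in the same block of the stable partition, so they are equivalent — no string distinguishes them.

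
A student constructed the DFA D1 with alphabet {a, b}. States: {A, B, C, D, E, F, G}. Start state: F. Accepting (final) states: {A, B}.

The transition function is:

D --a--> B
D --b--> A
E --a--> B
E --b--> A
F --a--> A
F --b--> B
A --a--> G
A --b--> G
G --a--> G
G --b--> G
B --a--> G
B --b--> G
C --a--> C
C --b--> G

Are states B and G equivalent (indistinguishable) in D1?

First remove the unreachable states {C,D,E}; 4 states remain.
Initial partition by acceptance: {A,B} | {F,G}.
On input a, block {F,G} splits into {F} and {G}.
No further refinement is possible. Final partition (3 blocks): {A,B} | {F} | {G}.
B and G end up in different blocks, so they are distinguishable. For instance, the string 'ε' is accepted from only B.

No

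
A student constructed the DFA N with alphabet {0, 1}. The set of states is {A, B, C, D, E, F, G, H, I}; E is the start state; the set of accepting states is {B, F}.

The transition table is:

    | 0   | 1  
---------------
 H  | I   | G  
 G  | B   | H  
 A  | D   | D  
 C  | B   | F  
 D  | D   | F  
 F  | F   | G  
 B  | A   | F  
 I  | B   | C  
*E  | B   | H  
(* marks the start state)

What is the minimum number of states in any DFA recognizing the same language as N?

8

Start with accepting vs non-accepting: {B,F} | {A,C,D,E,G,H,I}.
On input 0, block {B,F} splits into {B} and {F}.
Refine {A,C,D,E,G,H,I} on symbol 0: members go to different blocks, giving {C,E,G,I} and {A,D,H}.
On input 1, block {C,E,G,I} splits into {E,G} and {C} and {I}.
Refine {A,D,H} on symbol 0: members go to different blocks, giving {A,D} and {H}.
Refine {A,D} on symbol 1: members go to different blocks, giving {A} and {D}.
The partition is now stable with 8 blocks: {B} | {E,G} | {F} | {A} | {C} | {I} | {H} | {D}.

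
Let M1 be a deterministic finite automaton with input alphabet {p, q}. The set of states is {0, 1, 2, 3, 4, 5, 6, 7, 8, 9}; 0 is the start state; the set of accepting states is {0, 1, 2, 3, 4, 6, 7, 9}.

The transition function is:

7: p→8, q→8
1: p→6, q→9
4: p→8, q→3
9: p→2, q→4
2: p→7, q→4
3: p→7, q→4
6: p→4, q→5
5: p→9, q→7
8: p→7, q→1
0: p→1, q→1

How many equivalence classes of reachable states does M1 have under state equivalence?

Every state is reachable, so we keep all 10.
Initial partition by acceptance: {0,1,2,3,4,6,7,9} | {5,8}.
On input p, block {0,1,2,3,4,6,7,9} splits into {0,1,2,3,6,9} and {4,7}.
Split {0,1,2,3,6,9} by δ(·,p) → {0,1,9} and {2,3,6}.
Refine {0,1,9} on symbol p: members go to different blocks, giving {1,9} and {0}.
Refine {1,9} on symbol q: members go to different blocks, giving {1} and {9}.
Refine {5,8} on symbol p: members go to different blocks, giving {5} and {8}.
On input q, block {4,7} splits into {4} and {7}.
Split {2,3,6} by δ(·,p) → {2,3} and {6}.
The partition is now stable with 9 blocks: {1} | {5} | {4} | {2,3} | {0} | {9} | {8} | {7} | {6}.

9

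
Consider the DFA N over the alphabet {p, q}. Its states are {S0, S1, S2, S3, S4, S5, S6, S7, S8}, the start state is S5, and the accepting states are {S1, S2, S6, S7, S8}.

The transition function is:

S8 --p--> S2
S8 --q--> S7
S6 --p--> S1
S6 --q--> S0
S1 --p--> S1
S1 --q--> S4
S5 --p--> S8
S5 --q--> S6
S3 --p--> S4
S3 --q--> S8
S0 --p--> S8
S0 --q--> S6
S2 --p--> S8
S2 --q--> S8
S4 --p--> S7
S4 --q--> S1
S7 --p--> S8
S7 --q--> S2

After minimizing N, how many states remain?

3

Reachable states from the start: {S0,S1,S2,S4,S5,S6,S7,S8}. Unreachable: {S3} — drop them.
Initial partition by acceptance: {S1,S2,S6,S7,S8} | {S0,S4,S5}.
Split {S1,S2,S6,S7,S8} by δ(·,q) → {S2,S7,S8} and {S1,S6}.
The partition is now stable with 3 blocks: {S2,S7,S8} | {S0,S4,S5} | {S1,S6}.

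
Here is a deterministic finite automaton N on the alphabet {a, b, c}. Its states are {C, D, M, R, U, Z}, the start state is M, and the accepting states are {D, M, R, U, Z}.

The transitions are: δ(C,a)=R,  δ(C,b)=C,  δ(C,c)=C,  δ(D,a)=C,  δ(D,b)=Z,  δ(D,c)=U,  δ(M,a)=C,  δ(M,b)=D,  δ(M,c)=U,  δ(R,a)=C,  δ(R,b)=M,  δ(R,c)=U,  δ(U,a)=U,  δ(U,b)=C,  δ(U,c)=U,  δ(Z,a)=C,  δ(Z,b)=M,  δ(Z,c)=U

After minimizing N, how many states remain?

3

Initial partition by acceptance: {D,M,R,U,Z} | {C}.
On input a, block {D,M,R,U,Z} splits into {D,M,R,Z} and {U}.
Stable partition: {D,M,R,Z} | {C} | {U} — 3 equivalence classes.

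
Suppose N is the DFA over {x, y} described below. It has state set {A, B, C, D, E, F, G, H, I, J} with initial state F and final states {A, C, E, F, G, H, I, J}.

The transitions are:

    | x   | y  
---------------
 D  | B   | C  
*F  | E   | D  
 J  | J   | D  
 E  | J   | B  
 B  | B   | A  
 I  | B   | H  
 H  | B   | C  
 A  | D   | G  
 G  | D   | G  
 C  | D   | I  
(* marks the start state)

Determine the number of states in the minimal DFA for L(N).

Every state is reachable, so we keep all 10.
P0 = {A,C,E,F,G,H,I,J} | {B,D}.
On input x, block {A,C,E,F,G,H,I,J} splits into {A,C,G,H,I} and {E,F,J}.
The partition is now stable with 3 blocks: {A,C,G,H,I} | {B,D} | {E,F,J}.

3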